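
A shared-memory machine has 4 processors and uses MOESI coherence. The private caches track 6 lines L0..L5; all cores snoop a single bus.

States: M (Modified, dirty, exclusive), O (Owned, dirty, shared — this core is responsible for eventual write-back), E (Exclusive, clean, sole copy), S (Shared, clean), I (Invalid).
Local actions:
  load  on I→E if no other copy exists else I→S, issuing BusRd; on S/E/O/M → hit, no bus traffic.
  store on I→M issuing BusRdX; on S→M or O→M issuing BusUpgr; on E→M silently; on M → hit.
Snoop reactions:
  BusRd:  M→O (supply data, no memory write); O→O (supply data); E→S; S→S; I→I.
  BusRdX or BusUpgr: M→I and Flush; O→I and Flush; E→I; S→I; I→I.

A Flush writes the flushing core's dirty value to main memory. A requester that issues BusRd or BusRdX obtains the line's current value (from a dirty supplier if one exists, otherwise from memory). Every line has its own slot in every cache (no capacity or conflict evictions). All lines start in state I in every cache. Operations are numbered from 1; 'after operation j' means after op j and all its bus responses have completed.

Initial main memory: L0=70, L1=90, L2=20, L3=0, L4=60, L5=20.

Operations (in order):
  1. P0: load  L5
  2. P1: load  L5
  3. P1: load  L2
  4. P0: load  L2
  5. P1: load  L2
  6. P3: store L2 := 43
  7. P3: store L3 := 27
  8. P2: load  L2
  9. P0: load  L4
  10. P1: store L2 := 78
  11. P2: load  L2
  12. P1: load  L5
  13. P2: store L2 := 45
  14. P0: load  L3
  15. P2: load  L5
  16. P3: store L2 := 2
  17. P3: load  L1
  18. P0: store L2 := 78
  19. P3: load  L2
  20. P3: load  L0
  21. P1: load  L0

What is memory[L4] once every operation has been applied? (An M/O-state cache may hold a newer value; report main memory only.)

memory[L4] = 60

  op1 P0: load  L5 → E/I/I/I on L5; bus BusRd; mem=20
  op2 P1: load  L5 → S/S/I/I on L5; bus BusRd; mem=20
  op3 P1: load  L2 → I/E/I/I on L2; bus BusRd; mem=20
  op4 P0: load  L2 → S/S/I/I on L2; bus BusRd; mem=20
  op5 P1: load  L2 → S/S/I/I on L2; bus (none); mem=20
  op6 P3: store L2 := 43 → I/I/I/M on L2; bus BusRdX; mem=20
  op7 P3: store L3 := 27 → I/I/I/M on L3; bus BusRdX; mem=0
  op8 P2: load  L2 → I/I/S/O on L2; bus BusRd; mem=20
  op9 P0: load  L4 → E/I/I/I on L4; bus BusRd; mem=60
  op10 P1: store L2 := 78 → I/M/I/I on L2; bus BusRdX Flush; mem=43
  op11 P2: load  L2 → I/O/S/I on L2; bus BusRd; mem=43
  op12 P1: load  L5 → S/S/I/I on L5; bus (none); mem=20
  op13 P2: store L2 := 45 → I/I/M/I on L2; bus BusUpgr Flush; mem=78
  op14 P0: load  L3 → S/I/I/O on L3; bus BusRd; mem=0
  op15 P2: load  L5 → S/S/S/I on L5; bus BusRd; mem=20
  op16 P3: store L2 := 2 → I/I/I/M on L2; bus BusRdX Flush; mem=45
  op17 P3: load  L1 → I/I/I/E on L1; bus BusRd; mem=90
  op18 P0: store L2 := 78 → M/I/I/I on L2; bus BusRdX Flush; mem=2
  op19 P3: load  L2 → O/I/I/S on L2; bus BusRd; mem=2
  op20 P3: load  L0 → I/I/I/E on L0; bus BusRd; mem=70
  op21 P1: load  L0 → I/S/I/S on L0; bus BusRd; mem=70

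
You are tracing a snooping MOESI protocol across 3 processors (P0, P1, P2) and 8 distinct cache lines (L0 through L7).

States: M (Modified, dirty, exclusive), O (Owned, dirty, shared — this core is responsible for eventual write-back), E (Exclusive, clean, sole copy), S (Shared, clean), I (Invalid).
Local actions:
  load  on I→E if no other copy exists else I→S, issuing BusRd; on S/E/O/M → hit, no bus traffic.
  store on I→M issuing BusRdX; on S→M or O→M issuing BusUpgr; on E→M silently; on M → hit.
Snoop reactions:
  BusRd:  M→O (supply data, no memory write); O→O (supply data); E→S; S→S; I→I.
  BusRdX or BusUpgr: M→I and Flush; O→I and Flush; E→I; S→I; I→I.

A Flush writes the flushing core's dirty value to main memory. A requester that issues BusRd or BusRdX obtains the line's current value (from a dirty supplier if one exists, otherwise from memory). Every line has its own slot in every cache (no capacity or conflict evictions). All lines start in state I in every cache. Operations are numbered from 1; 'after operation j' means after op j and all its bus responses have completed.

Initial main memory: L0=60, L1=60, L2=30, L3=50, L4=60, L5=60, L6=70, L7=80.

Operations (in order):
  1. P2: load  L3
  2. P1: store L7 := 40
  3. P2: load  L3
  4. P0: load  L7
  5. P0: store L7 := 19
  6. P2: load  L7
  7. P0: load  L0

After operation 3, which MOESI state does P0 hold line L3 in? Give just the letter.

1. P2: load  L3  bus=[BusRd]  L3: P0=I P1=I P2=E  mem[L3]=50
2. P1: store L7 := 40  bus=[BusRdX]  L7: P0=I P1=M P2=I  mem[L7]=80
3. P2: load  L3  bus=[-]  L3: P0=I P1=I P2=E  mem[L3]=50
4. P0: load  L7  bus=[BusRd]  L7: P0=S P1=O P2=I  mem[L7]=80
5. P0: store L7 := 19  bus=[BusUpgr,Flush]  L7: P0=M P1=I P2=I  mem[L7]=40
6. P2: load  L7  bus=[BusRd]  L7: P0=O P1=I P2=S  mem[L7]=40
7. P0: load  L0  bus=[BusRd]  L0: P0=E P1=I P2=I  mem[L0]=60

state = I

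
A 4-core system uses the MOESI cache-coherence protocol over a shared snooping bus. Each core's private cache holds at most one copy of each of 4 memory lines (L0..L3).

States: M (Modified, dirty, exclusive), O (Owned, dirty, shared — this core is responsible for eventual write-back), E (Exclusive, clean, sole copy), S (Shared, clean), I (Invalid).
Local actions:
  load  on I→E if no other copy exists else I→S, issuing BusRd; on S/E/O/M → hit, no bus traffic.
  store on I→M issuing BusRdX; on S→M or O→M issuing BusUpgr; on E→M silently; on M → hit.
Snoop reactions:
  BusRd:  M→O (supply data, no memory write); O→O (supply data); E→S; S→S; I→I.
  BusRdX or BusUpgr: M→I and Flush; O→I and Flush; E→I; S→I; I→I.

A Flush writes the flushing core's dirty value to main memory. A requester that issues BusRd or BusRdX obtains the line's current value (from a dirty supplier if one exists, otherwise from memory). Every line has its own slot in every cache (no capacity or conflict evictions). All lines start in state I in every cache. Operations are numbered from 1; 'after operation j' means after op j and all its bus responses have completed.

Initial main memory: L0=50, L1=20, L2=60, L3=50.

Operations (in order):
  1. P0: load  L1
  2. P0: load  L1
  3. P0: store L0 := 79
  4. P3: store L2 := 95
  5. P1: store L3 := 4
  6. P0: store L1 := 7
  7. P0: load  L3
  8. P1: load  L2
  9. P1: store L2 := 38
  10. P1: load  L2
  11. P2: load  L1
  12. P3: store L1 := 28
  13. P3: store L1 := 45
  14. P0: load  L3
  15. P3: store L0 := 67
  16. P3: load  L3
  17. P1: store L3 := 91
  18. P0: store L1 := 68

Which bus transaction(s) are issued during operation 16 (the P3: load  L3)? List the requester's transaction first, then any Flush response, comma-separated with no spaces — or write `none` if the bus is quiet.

bus = BusRd

1. P0: load  L1  bus=[BusRd]  L1: P0=E P1=I P2=I P3=I  mem[L1]=20
2. P0: load  L1  bus=[-]  L1: P0=E P1=I P2=I P3=I  mem[L1]=20
3. P0: store L0 := 79  bus=[BusRdX]  L0: P0=M P1=I P2=I P3=I  mem[L0]=50
4. P3: store L2 := 95  bus=[BusRdX]  L2: P0=I P1=I P2=I P3=M  mem[L2]=60
5. P1: store L3 := 4  bus=[BusRdX]  L3: P0=I P1=M P2=I P3=I  mem[L3]=50
6. P0: store L1 := 7  bus=[-]  L1: P0=M P1=I P2=I P3=I  mem[L1]=20
7. P0: load  L3  bus=[BusRd]  L3: P0=S P1=O P2=I P3=I  mem[L3]=50
8. P1: load  L2  bus=[BusRd]  L2: P0=I P1=S P2=I P3=O  mem[L2]=60
9. P1: store L2 := 38  bus=[BusUpgr,Flush]  L2: P0=I P1=M P2=I P3=I  mem[L2]=95
10. P1: load  L2  bus=[-]  L2: P0=I P1=M P2=I P3=I  mem[L2]=95
11. P2: load  L1  bus=[BusRd]  L1: P0=O P1=I P2=S P3=I  mem[L1]=20
12. P3: store L1 := 28  bus=[BusRdX,Flush]  L1: P0=I P1=I P2=I P3=M  mem[L1]=7
13. P3: store L1 := 45  bus=[-]  L1: P0=I P1=I P2=I P3=M  mem[L1]=7
14. P0: load  L3  bus=[-]  L3: P0=S P1=O P2=I P3=I  mem[L3]=50
15. P3: store L0 := 67  bus=[BusRdX,Flush]  L0: P0=I P1=I P2=I P3=M  mem[L0]=79
16. P3: load  L3  bus=[BusRd]  L3: P0=S P1=O P2=I P3=S  mem[L3]=50
17. P1: store L3 := 91  bus=[BusUpgr]  L3: P0=I P1=M P2=I P3=I  mem[L3]=50
18. P0: store L1 := 68  bus=[BusRdX,Flush]  L1: P0=M P1=I P2=I P3=I  mem[L1]=45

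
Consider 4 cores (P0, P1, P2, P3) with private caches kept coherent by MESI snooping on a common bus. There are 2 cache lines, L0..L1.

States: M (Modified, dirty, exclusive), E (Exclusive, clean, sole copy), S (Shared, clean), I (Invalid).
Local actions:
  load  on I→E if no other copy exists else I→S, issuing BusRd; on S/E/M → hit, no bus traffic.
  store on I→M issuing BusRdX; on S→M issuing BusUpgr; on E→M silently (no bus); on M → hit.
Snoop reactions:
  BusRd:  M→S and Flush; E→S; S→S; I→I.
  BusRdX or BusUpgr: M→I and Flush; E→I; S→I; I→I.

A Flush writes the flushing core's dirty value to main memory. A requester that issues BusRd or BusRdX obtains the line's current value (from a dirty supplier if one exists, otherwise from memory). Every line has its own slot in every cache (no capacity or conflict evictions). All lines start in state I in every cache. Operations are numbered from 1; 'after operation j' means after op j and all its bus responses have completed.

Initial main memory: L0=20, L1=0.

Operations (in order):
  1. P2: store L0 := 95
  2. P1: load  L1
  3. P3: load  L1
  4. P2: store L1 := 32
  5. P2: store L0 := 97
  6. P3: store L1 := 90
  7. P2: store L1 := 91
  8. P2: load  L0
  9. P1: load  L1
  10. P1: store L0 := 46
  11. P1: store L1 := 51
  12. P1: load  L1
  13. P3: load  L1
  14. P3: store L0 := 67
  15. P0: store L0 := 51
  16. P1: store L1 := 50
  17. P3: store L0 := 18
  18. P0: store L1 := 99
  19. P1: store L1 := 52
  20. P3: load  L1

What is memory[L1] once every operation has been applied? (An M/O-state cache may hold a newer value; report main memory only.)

memory[L1] = 52

1. P2: store L0 := 95  bus=[BusRdX]  L0: P0=I P1=I P2=M P3=I  mem[L0]=20
2. P1: load  L1  bus=[BusRd]  L1: P0=I P1=E P2=I P3=I  mem[L1]=0
3. P3: load  L1  bus=[BusRd]  L1: P0=I P1=S P2=I P3=S  mem[L1]=0
4. P2: store L1 := 32  bus=[BusRdX]  L1: P0=I P1=I P2=M P3=I  mem[L1]=0
5. P2: store L0 := 97  bus=[-]  L0: P0=I P1=I P2=M P3=I  mem[L0]=20
6. P3: store L1 := 90  bus=[BusRdX,Flush]  L1: P0=I P1=I P2=I P3=M  mem[L1]=32
7. P2: store L1 := 91  bus=[BusRdX,Flush]  L1: P0=I P1=I P2=M P3=I  mem[L1]=90
8. P2: load  L0  bus=[-]  L0: P0=I P1=I P2=M P3=I  mem[L0]=20
9. P1: load  L1  bus=[BusRd,Flush]  L1: P0=I P1=S P2=S P3=I  mem[L1]=91
10. P1: store L0 := 46  bus=[BusRdX,Flush]  L0: P0=I P1=M P2=I P3=I  mem[L0]=97
11. P1: store L1 := 51  bus=[BusUpgr]  L1: P0=I P1=M P2=I P3=I  mem[L1]=91
12. P1: load  L1  bus=[-]  L1: P0=I P1=M P2=I P3=I  mem[L1]=91
13. P3: load  L1  bus=[BusRd,Flush]  L1: P0=I P1=S P2=I P3=S  mem[L1]=51
14. P3: store L0 := 67  bus=[BusRdX,Flush]  L0: P0=I P1=I P2=I P3=M  mem[L0]=46
15. P0: store L0 := 51  bus=[BusRdX,Flush]  L0: P0=M P1=I P2=I P3=I  mem[L0]=67
16. P1: store L1 := 50  bus=[BusUpgr]  L1: P0=I P1=M P2=I P3=I  mem[L1]=51
17. P3: store L0 := 18  bus=[BusRdX,Flush]  L0: P0=I P1=I P2=I P3=M  mem[L0]=51
18. P0: store L1 := 99  bus=[BusRdX,Flush]  L1: P0=M P1=I P2=I P3=I  mem[L1]=50
19. P1: store L1 := 52  bus=[BusRdX,Flush]  L1: P0=I P1=M P2=I P3=I  mem[L1]=99
20. P3: load  L1  bus=[BusRd,Flush]  L1: P0=I P1=S P2=I P3=S  mem[L1]=52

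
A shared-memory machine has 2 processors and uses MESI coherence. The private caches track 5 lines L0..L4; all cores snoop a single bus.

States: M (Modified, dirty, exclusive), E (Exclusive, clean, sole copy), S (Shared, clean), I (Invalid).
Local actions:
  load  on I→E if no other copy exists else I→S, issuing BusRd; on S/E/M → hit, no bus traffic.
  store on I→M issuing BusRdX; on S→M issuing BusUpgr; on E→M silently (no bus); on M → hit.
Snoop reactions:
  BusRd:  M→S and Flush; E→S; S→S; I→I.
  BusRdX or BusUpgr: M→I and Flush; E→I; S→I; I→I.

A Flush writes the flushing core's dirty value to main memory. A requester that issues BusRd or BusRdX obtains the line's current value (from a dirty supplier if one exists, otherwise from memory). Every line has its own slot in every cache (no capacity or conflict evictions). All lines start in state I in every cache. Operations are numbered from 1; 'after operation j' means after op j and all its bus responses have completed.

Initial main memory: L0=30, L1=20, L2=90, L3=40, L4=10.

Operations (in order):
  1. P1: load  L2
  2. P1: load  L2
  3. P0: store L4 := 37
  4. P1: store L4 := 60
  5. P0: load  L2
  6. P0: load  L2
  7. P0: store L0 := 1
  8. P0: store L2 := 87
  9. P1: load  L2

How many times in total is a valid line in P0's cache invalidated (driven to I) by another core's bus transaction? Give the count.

[1] P1: load  L2 | P0:I, P1:E(90) | bus: BusRd
[2] P1: load  L2 | P0:I, P1:E(90) | bus: none
[3] P0: store L4 := 37 | P0:M(37), P1:I | bus: BusRdX
[4] P1: store L4 := 60 | P0:I, P1:M(60) | bus: BusRdX,Flush
[5] P0: load  L2 | P0:S(90), P1:S(90) | bus: BusRd
[6] P0: load  L2 | P0:S(90), P1:S(90) | bus: none
[7] P0: store L0 := 1 | P0:M(1), P1:I | bus: BusRdX
[8] P0: store L2 := 87 | P0:M(87), P1:I | bus: BusUpgr
[9] P1: load  L2 | P0:S(87), P1:S(87) | bus: BusRd,Flush

invalidations = 1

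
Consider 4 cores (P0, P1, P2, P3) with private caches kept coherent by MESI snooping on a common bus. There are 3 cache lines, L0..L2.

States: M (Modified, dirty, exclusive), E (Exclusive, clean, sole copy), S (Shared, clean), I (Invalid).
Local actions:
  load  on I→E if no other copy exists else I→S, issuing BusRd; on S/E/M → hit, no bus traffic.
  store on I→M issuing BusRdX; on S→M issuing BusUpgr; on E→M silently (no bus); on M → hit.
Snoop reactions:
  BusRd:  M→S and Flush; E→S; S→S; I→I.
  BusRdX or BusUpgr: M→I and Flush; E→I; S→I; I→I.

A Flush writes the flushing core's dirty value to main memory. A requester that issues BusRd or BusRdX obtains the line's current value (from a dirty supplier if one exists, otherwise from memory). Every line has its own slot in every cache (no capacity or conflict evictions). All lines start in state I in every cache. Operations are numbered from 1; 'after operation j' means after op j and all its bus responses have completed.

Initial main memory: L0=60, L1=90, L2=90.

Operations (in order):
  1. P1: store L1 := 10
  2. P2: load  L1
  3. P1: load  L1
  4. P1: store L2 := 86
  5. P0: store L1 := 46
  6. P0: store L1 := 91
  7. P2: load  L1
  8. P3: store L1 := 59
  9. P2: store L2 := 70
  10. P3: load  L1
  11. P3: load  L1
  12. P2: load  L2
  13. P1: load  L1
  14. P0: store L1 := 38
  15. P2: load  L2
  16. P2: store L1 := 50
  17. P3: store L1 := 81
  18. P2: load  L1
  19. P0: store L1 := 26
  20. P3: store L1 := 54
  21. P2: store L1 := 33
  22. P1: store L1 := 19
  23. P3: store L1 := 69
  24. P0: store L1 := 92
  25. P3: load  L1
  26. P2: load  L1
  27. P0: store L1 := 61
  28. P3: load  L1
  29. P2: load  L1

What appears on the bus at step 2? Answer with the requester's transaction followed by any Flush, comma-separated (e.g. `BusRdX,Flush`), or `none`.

  op1 P1: store L1 := 10 → I/M/I/I on L1; bus BusRdX; mem=90
  op2 P2: load  L1 → I/S/S/I on L1; bus BusRd Flush; mem=10
  op3 P1: load  L1 → I/S/S/I on L1; bus (none); mem=10
  op4 P1: store L2 := 86 → I/M/I/I on L2; bus BusRdX; mem=90
  op5 P0: store L1 := 46 → M/I/I/I on L1; bus BusRdX; mem=10
  op6 P0: store L1 := 91 → M/I/I/I on L1; bus (none); mem=10
  op7 P2: load  L1 → S/I/S/I on L1; bus BusRd Flush; mem=91
  op8 P3: store L1 := 59 → I/I/I/M on L1; bus BusRdX; mem=91
  op9 P2: store L2 := 70 → I/I/M/I on L2; bus BusRdX Flush; mem=86
  op10 P3: load  L1 → I/I/I/M on L1; bus (none); mem=91
  op11 P3: load  L1 → I/I/I/M on L1; bus (none); mem=91
  op12 P2: load  L2 → I/I/M/I on L2; bus (none); mem=86
  op13 P1: load  L1 → I/S/I/S on L1; bus BusRd Flush; mem=59
  op14 P0: store L1 := 38 → M/I/I/I on L1; bus BusRdX; mem=59
  op15 P2: load  L2 → I/I/M/I on L2; bus (none); mem=86
  op16 P2: store L1 := 50 → I/I/M/I on L1; bus BusRdX Flush; mem=38
  op17 P3: store L1 := 81 → I/I/I/M on L1; bus BusRdX Flush; mem=50
  op18 P2: load  L1 → I/I/S/S on L1; bus BusRd Flush; mem=81
  op19 P0: store L1 := 26 → M/I/I/I on L1; bus BusRdX; mem=81
  op20 P3: store L1 := 54 → I/I/I/M on L1; bus BusRdX Flush; mem=26
  op21 P2: store L1 := 33 → I/I/M/I on L1; bus BusRdX Flush; mem=54
  op22 P1: store L1 := 19 → I/M/I/I on L1; bus BusRdX Flush; mem=33
  op23 P3: store L1 := 69 → I/I/I/M on L1; bus BusRdX Flush; mem=19
  op24 P0: store L1 := 92 → M/I/I/I on L1; bus BusRdX Flush; mem=69
  op25 P3: load  L1 → S/I/I/S on L1; bus BusRd Flush; mem=92
  op26 P2: load  L1 → S/I/S/S on L1; bus BusRd; mem=92
  op27 P0: store L1 := 61 → M/I/I/I on L1; bus BusUpgr; mem=92
  op28 P3: load  L1 → S/I/I/S on L1; bus BusRd Flush; mem=61
  op29 P2: load  L1 → S/I/S/S on L1; bus BusRd; mem=61

bus = BusRd,Flush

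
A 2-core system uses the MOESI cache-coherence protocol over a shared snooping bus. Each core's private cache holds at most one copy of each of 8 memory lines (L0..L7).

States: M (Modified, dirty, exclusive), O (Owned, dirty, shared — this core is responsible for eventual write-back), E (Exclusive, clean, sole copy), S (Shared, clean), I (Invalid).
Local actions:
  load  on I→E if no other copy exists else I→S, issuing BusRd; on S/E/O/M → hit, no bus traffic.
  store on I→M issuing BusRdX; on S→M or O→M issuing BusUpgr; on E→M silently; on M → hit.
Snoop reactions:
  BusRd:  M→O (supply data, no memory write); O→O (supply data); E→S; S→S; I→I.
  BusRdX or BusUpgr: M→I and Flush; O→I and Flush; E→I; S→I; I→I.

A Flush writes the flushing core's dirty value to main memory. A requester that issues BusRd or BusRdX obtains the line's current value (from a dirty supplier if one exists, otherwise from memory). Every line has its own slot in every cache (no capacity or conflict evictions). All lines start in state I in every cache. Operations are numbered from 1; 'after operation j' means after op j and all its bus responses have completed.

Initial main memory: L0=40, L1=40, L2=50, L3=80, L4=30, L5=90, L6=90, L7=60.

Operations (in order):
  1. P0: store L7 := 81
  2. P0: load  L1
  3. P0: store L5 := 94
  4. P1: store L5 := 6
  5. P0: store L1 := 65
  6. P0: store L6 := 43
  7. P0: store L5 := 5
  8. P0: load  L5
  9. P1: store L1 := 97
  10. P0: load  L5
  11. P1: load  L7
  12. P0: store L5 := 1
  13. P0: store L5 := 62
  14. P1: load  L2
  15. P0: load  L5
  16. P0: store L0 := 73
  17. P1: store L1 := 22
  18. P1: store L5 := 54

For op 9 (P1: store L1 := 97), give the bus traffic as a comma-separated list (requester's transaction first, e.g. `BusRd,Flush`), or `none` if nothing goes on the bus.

bus = BusRdX,Flush

  op1 P0: store L7 := 81 → M/I on L7; bus BusRdX; mem=60
  op2 P0: load  L1 → E/I on L1; bus BusRd; mem=40
  op3 P0: store L5 := 94 → M/I on L5; bus BusRdX; mem=90
  op4 P1: store L5 := 6 → I/M on L5; bus BusRdX Flush; mem=94
  op5 P0: store L1 := 65 → M/I on L1; bus (none); mem=40
  op6 P0: store L6 := 43 → M/I on L6; bus BusRdX; mem=90
  op7 P0: store L5 := 5 → M/I on L5; bus BusRdX Flush; mem=6
  op8 P0: load  L5 → M/I on L5; bus (none); mem=6
  op9 P1: store L1 := 97 → I/M on L1; bus BusRdX Flush; mem=65
  op10 P0: load  L5 → M/I on L5; bus (none); mem=6
  op11 P1: load  L7 → O/S on L7; bus BusRd; mem=60
  op12 P0: store L5 := 1 → M/I on L5; bus (none); mem=6
  op13 P0: store L5 := 62 → M/I on L5; bus (none); mem=6
  op14 P1: load  L2 → I/E on L2; bus BusRd; mem=50
  op15 P0: load  L5 → M/I on L5; bus (none); mem=6
  op16 P0: store L0 := 73 → M/I on L0; bus BusRdX; mem=40
  op17 P1: store L1 := 22 → I/M on L1; bus (none); mem=65
  op18 P1: store L5 := 54 → I/M on L5; bus BusRdX Flush; mem=62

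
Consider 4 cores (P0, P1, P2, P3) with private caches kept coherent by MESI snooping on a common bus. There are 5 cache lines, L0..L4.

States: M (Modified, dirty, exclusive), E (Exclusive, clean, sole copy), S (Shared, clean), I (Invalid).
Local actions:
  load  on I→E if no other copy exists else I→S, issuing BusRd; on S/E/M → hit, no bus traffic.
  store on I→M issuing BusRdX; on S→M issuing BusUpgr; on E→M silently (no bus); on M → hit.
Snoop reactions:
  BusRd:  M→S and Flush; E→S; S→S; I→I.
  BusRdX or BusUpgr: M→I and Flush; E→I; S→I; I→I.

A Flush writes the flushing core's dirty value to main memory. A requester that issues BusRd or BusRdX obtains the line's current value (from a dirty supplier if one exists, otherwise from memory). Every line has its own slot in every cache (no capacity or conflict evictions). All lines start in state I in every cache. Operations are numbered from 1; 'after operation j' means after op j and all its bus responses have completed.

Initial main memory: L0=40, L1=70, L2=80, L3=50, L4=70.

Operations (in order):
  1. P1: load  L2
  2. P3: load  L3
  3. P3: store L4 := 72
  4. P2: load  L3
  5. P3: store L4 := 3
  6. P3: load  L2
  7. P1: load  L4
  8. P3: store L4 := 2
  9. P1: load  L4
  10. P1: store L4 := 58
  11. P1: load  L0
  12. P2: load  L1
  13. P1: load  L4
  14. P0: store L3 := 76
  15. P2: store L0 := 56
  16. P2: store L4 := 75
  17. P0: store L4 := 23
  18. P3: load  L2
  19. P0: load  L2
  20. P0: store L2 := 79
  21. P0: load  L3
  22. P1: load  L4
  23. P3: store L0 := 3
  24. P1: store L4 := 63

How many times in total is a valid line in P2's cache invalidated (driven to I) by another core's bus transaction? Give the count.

invalidations = 3

1. P1: load  L2  bus=[BusRd]  L2: P0=I P1=E P2=I P3=I  mem[L2]=80
2. P3: load  L3  bus=[BusRd]  L3: P0=I P1=I P2=I P3=E  mem[L3]=50
3. P3: store L4 := 72  bus=[BusRdX]  L4: P0=I P1=I P2=I P3=M  mem[L4]=70
4. P2: load  L3  bus=[BusRd]  L3: P0=I P1=I P2=S P3=S  mem[L3]=50
5. P3: store L4 := 3  bus=[-]  L4: P0=I P1=I P2=I P3=M  mem[L4]=70
6. P3: load  L2  bus=[BusRd]  L2: P0=I P1=S P2=I P3=S  mem[L2]=80
7. P1: load  L4  bus=[BusRd,Flush]  L4: P0=I P1=S P2=I P3=S  mem[L4]=3
8. P3: store L4 := 2  bus=[BusUpgr]  L4: P0=I P1=I P2=I P3=M  mem[L4]=3
9. P1: load  L4  bus=[BusRd,Flush]  L4: P0=I P1=S P2=I P3=S  mem[L4]=2
10. P1: store L4 := 58  bus=[BusUpgr]  L4: P0=I P1=M P2=I P3=I  mem[L4]=2
11. P1: load  L0  bus=[BusRd]  L0: P0=I P1=E P2=I P3=I  mem[L0]=40
12. P2: load  L1  bus=[BusRd]  L1: P0=I P1=I P2=E P3=I  mem[L1]=70
13. P1: load  L4  bus=[-]  L4: P0=I P1=M P2=I P3=I  mem[L4]=2
14. P0: store L3 := 76  bus=[BusRdX]  L3: P0=M P1=I P2=I P3=I  mem[L3]=50
15. P2: store L0 := 56  bus=[BusRdX]  L0: P0=I P1=I P2=M P3=I  mem[L0]=40
16. P2: store L4 := 75  bus=[BusRdX,Flush]  L4: P0=I P1=I P2=M P3=I  mem[L4]=58
17. P0: store L4 := 23  bus=[BusRdX,Flush]  L4: P0=M P1=I P2=I P3=I  mem[L4]=75
18. P3: load  L2  bus=[-]  L2: P0=I P1=S P2=I P3=S  mem[L2]=80
19. P0: load  L2  bus=[BusRd]  L2: P0=S P1=S P2=I P3=S  mem[L2]=80
20. P0: store L2 := 79  bus=[BusUpgr]  L2: P0=M P1=I P2=I P3=I  mem[L2]=80
21. P0: load  L3  bus=[-]  L3: P0=M P1=I P2=I P3=I  mem[L3]=50
22. P1: load  L4  bus=[BusRd,Flush]  L4: P0=S P1=S P2=I P3=I  mem[L4]=23
23. P3: store L0 := 3  bus=[BusRdX,Flush]  L0: P0=I P1=I P2=I P3=M  mem[L0]=56
24. P1: store L4 := 63  bus=[BusUpgr]  L4: P0=I P1=M P2=I P3=I  mem[L4]=23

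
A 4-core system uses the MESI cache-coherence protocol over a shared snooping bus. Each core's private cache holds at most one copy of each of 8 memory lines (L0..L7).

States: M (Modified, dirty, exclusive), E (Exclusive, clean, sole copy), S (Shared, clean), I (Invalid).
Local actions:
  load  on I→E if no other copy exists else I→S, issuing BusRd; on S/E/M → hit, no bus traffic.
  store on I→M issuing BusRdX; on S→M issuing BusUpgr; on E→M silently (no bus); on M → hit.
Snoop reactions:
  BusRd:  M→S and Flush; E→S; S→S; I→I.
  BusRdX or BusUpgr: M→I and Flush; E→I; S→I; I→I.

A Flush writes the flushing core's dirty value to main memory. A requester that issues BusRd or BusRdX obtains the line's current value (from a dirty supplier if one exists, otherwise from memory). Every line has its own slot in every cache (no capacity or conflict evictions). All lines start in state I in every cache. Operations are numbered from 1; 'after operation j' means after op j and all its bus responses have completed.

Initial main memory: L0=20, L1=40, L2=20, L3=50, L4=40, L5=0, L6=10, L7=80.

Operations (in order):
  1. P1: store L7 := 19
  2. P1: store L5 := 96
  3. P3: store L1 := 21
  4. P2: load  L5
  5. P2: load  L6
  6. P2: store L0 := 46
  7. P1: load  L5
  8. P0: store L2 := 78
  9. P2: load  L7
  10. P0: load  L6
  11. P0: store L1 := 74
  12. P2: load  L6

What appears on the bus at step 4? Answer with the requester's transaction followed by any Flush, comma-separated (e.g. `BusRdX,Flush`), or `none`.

1. P1: store L7 := 19  bus=[BusRdX]  L7: P0=I P1=M P2=I P3=I  mem[L7]=80
2. P1: store L5 := 96  bus=[BusRdX]  L5: P0=I P1=M P2=I P3=I  mem[L5]=0
3. P3: store L1 := 21  bus=[BusRdX]  L1: P0=I P1=I P2=I P3=M  mem[L1]=40
4. P2: load  L5  bus=[BusRd,Flush]  L5: P0=I P1=S P2=S P3=I  mem[L5]=96
5. P2: load  L6  bus=[BusRd]  L6: P0=I P1=I P2=E P3=I  mem[L6]=10
6. P2: store L0 := 46  bus=[BusRdX]  L0: P0=I P1=I P2=M P3=I  mem[L0]=20
7. P1: load  L5  bus=[-]  L5: P0=I P1=S P2=S P3=I  mem[L5]=96
8. P0: store L2 := 78  bus=[BusRdX]  L2: P0=M P1=I P2=I P3=I  mem[L2]=20
9. P2: load  L7  bus=[BusRd,Flush]  L7: P0=I P1=S P2=S P3=I  mem[L7]=19
10. P0: load  L6  bus=[BusRd]  L6: P0=S P1=I P2=S P3=I  mem[L6]=10
11. P0: store L1 := 74  bus=[BusRdX,Flush]  L1: P0=M P1=I P2=I P3=I  mem[L1]=21
12. P2: load  L6  bus=[-]  L6: P0=S P1=I P2=S P3=I  mem[L6]=10

bus = BusRd,Flush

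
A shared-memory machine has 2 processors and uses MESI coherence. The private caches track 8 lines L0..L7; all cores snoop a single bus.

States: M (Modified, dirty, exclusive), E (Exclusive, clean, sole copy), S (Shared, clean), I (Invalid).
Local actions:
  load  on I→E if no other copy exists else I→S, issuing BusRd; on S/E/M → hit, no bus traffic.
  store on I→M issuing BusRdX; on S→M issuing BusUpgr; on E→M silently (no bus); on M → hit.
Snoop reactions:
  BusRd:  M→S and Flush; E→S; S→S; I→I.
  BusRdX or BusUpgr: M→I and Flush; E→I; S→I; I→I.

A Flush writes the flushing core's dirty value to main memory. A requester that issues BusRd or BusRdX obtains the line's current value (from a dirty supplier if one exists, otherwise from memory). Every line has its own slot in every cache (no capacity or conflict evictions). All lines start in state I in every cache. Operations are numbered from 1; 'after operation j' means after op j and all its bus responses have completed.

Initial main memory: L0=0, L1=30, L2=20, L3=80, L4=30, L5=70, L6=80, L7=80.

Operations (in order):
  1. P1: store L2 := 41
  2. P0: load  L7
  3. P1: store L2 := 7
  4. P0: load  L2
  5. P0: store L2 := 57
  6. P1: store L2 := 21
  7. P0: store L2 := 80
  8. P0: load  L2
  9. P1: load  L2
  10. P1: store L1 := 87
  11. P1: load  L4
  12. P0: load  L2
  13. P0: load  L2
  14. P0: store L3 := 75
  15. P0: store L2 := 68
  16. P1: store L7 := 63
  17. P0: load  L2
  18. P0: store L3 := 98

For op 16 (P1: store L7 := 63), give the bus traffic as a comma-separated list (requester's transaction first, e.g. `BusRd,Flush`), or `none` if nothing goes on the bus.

[1] P1: store L2 := 41 | P0:I, P1:M(41) | bus: BusRdX
[2] P0: load  L7 | P0:E(80), P1:I | bus: BusRd
[3] P1: store L2 := 7 | P0:I, P1:M(7) | bus: none
[4] P0: load  L2 | P0:S(7), P1:S(7) | bus: BusRd,Flush
[5] P0: store L2 := 57 | P0:M(57), P1:I | bus: BusUpgr
[6] P1: store L2 := 21 | P0:I, P1:M(21) | bus: BusRdX,Flush
[7] P0: store L2 := 80 | P0:M(80), P1:I | bus: BusRdX,Flush
[8] P0: load  L2 | P0:M(80), P1:I | bus: none
[9] P1: load  L2 | P0:S(80), P1:S(80) | bus: BusRd,Flush
[10] P1: store L1 := 87 | P0:I, P1:M(87) | bus: BusRdX
[11] P1: load  L4 | P0:I, P1:E(30) | bus: BusRd
[12] P0: load  L2 | P0:S(80), P1:S(80) | bus: none
[13] P0: load  L2 | P0:S(80), P1:S(80) | bus: none
[14] P0: store L3 := 75 | P0:M(75), P1:I | bus: BusRdX
[15] P0: store L2 := 68 | P0:M(68), P1:I | bus: BusUpgr
[16] P1: store L7 := 63 | P0:I, P1:M(63) | bus: BusRdX
[17] P0: load  L2 | P0:M(68), P1:I | bus: none
[18] P0: store L3 := 98 | P0:M(98), P1:I | bus: none

bus = BusRdX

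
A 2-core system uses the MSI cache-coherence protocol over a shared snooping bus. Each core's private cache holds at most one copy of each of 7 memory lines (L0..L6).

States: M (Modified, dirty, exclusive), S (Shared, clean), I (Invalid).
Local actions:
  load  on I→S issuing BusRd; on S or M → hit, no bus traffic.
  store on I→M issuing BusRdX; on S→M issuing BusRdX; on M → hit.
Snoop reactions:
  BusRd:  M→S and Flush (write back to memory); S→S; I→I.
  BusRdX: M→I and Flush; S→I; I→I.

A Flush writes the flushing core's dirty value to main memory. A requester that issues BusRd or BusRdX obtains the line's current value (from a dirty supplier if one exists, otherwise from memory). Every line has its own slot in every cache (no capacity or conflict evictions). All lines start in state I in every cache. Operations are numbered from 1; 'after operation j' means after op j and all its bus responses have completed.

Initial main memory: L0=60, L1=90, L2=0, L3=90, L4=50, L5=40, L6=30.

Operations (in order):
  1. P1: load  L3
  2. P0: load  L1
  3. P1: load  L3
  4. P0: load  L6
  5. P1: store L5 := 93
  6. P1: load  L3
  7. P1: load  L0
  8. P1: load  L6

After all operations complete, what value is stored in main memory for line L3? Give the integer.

1. P1: load  L3  bus=[BusRd]  L3: P0=I P1=S  mem[L3]=90
2. P0: load  L1  bus=[BusRd]  L1: P0=S P1=I  mem[L1]=90
3. P1: load  L3  bus=[-]  L3: P0=I P1=S  mem[L3]=90
4. P0: load  L6  bus=[BusRd]  L6: P0=S P1=I  mem[L6]=30
5. P1: store L5 := 93  bus=[BusRdX]  L5: P0=I P1=M  mem[L5]=40
6. P1: load  L3  bus=[-]  L3: P0=I P1=S  mem[L3]=90
7. P1: load  L0  bus=[BusRd]  L0: P0=I P1=S  mem[L0]=60
8. P1: load  L6  bus=[BusRd]  L6: P0=S P1=S  mem[L6]=30

memory[L3] = 90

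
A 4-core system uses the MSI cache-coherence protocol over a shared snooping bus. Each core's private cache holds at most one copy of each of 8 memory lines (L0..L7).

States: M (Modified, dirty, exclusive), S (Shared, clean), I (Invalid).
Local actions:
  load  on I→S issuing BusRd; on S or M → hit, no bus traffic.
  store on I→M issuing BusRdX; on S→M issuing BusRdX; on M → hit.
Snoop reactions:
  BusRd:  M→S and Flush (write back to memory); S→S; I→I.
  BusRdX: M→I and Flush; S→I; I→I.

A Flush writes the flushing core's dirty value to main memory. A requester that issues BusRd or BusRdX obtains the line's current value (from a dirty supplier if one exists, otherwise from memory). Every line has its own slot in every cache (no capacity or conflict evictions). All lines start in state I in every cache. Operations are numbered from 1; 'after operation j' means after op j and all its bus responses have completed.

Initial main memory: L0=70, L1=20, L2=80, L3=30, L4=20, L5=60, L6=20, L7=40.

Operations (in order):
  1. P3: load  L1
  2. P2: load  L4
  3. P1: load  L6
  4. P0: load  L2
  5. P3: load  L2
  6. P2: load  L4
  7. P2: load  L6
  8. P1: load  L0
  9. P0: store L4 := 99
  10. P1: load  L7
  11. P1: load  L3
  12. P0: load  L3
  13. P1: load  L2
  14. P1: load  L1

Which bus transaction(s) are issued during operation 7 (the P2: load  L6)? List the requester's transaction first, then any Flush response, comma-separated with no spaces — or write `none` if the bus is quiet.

  op1 P3: load  L1 → I/I/I/S on L1; bus BusRd; mem=20
  op2 P2: load  L4 → I/I/S/I on L4; bus BusRd; mem=20
  op3 P1: load  L6 → I/S/I/I on L6; bus BusRd; mem=20
  op4 P0: load  L2 → S/I/I/I on L2; bus BusRd; mem=80
  op5 P3: load  L2 → S/I/I/S on L2; bus BusRd; mem=80
  op6 P2: load  L4 → I/I/S/I on L4; bus (none); mem=20
  op7 P2: load  L6 → I/S/S/I on L6; bus BusRd; mem=20
  op8 P1: load  L0 → I/S/I/I on L0; bus BusRd; mem=70
  op9 P0: store L4 := 99 → M/I/I/I on L4; bus BusRdX; mem=20
  op10 P1: load  L7 → I/S/I/I on L7; bus BusRd; mem=40
  op11 P1: load  L3 → I/S/I/I on L3; bus BusRd; mem=30
  op12 P0: load  L3 → S/S/I/I on L3; bus BusRd; mem=30
  op13 P1: load  L2 → S/S/I/S on L2; bus BusRd; mem=80
  op14 P1: load  L1 → I/S/I/S on L1; bus BusRd; mem=20

bus = BusRd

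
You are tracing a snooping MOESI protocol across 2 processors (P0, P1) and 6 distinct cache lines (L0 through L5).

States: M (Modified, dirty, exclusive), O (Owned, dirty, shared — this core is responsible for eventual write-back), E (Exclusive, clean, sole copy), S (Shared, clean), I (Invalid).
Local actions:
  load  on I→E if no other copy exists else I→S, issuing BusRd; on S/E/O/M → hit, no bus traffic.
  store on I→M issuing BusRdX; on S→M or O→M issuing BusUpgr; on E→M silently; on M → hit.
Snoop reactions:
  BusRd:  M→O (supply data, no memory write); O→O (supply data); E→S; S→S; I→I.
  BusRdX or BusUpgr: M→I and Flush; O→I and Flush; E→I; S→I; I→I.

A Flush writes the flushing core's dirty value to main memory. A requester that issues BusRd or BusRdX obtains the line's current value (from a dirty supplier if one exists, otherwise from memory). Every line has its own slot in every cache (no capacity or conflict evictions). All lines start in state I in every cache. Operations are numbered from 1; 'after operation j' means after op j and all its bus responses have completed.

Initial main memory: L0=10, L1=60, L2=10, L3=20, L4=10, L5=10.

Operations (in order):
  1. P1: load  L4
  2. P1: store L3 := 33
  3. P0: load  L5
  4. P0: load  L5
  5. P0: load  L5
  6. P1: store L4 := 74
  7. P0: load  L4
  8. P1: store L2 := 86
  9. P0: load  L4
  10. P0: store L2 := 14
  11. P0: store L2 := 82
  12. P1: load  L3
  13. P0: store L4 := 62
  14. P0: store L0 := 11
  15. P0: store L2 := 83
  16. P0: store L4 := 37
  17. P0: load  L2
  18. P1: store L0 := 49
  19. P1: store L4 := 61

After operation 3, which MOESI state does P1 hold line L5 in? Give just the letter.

state = I

1. P1: load  L4  bus=[BusRd]  L4: P0=I P1=E  mem[L4]=10
2. P1: store L3 := 33  bus=[BusRdX]  L3: P0=I P1=M  mem[L3]=20
3. P0: load  L5  bus=[BusRd]  L5: P0=E P1=I  mem[L5]=10
4. P0: load  L5  bus=[-]  L5: P0=E P1=I  mem[L5]=10
5. P0: load  L5  bus=[-]  L5: P0=E P1=I  mem[L5]=10
6. P1: store L4 := 74  bus=[-]  L4: P0=I P1=M  mem[L4]=10
7. P0: load  L4  bus=[BusRd]  L4: P0=S P1=O  mem[L4]=10
8. P1: store L2 := 86  bus=[BusRdX]  L2: P0=I P1=M  mem[L2]=10
9. P0: load  L4  bus=[-]  L4: P0=S P1=O  mem[L4]=10
10. P0: store L2 := 14  bus=[BusRdX,Flush]  L2: P0=M P1=I  mem[L2]=86
11. P0: store L2 := 82  bus=[-]  L2: P0=M P1=I  mem[L2]=86
12. P1: load  L3  bus=[-]  L3: P0=I P1=M  mem[L3]=20
13. P0: store L4 := 62  bus=[BusUpgr,Flush]  L4: P0=M P1=I  mem[L4]=74
14. P0: store L0 := 11  bus=[BusRdX]  L0: P0=M P1=I  mem[L0]=10
15. P0: store L2 := 83  bus=[-]  L2: P0=M P1=I  mem[L2]=86
16. P0: store L4 := 37  bus=[-]  L4: P0=M P1=I  mem[L4]=74
17. P0: load  L2  bus=[-]  L2: P0=M P1=I  mem[L2]=86
18. P1: store L0 := 49  bus=[BusRdX,Flush]  L0: P0=I P1=M  mem[L0]=11
19. P1: store L4 := 61  bus=[BusRdX,Flush]  L4: P0=I P1=M  mem[L4]=37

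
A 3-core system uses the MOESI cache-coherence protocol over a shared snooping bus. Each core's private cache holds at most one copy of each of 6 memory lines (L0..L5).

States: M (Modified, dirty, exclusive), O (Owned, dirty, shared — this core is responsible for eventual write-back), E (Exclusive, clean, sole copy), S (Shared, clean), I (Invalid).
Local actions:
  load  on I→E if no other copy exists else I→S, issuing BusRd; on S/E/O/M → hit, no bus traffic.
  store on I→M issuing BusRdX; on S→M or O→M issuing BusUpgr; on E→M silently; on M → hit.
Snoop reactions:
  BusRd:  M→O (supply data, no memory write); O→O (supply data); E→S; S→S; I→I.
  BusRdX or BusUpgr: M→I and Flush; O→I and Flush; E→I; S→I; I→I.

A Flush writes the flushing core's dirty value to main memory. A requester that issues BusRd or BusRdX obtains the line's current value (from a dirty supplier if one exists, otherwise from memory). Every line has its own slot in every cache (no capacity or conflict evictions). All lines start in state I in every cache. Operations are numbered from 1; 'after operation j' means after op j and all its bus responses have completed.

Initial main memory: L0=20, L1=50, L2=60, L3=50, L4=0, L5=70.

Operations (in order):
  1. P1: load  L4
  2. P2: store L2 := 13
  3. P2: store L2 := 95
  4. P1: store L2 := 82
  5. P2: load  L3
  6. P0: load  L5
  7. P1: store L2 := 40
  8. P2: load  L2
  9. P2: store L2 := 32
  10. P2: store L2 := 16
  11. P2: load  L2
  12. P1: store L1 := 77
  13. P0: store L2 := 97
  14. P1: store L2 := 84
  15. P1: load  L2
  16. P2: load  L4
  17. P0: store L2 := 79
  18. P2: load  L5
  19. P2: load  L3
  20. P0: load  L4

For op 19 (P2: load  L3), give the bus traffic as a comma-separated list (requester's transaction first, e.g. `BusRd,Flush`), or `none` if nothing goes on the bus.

bus = none

step 1: P1: load  L4  ⟶  IEI  (L4)  txn=BusRd  M[L4]=0
step 2: P2: store L2 := 13  ⟶  IIM  (L2)  txn=BusRdX  M[L2]=60
step 3: P2: store L2 := 95  ⟶  IIM  (L2)  txn=∅  M[L2]=60
step 4: P1: store L2 := 82  ⟶  IMI  (L2)  txn=BusRdX+Flush  M[L2]=95
step 5: P2: load  L3  ⟶  IIE  (L3)  txn=BusRd  M[L3]=50
step 6: P0: load  L5  ⟶  EII  (L5)  txn=BusRd  M[L5]=70
step 7: P1: store L2 := 40  ⟶  IMI  (L2)  txn=∅  M[L2]=95
step 8: P2: load  L2  ⟶  IOS  (L2)  txn=BusRd  M[L2]=95
step 9: P2: store L2 := 32  ⟶  IIM  (L2)  txn=BusUpgr+Flush  M[L2]=40
step 10: P2: store L2 := 16  ⟶  IIM  (L2)  txn=∅  M[L2]=40
step 11: P2: load  L2  ⟶  IIM  (L2)  txn=∅  M[L2]=40
step 12: P1: store L1 := 77  ⟶  IMI  (L1)  txn=BusRdX  M[L1]=50
step 13: P0: store L2 := 97  ⟶  MII  (L2)  txn=BusRdX+Flush  M[L2]=16
step 14: P1: store L2 := 84  ⟶  IMI  (L2)  txn=BusRdX+Flush  M[L2]=97
step 15: P1: load  L2  ⟶  IMI  (L2)  txn=∅  M[L2]=97
step 16: P2: load  L4  ⟶  ISS  (L4)  txn=BusRd  M[L4]=0
step 17: P0: store L2 := 79  ⟶  MII  (L2)  txn=BusRdX+Flush  M[L2]=84
step 18: P2: load  L5  ⟶  SIS  (L5)  txn=BusRd  M[L5]=70
step 19: P2: load  L3  ⟶  IIE  (L3)  txn=∅  M[L3]=50
step 20: P0: load  L4  ⟶  SSS  (L4)  txn=BusRd  M[L4]=0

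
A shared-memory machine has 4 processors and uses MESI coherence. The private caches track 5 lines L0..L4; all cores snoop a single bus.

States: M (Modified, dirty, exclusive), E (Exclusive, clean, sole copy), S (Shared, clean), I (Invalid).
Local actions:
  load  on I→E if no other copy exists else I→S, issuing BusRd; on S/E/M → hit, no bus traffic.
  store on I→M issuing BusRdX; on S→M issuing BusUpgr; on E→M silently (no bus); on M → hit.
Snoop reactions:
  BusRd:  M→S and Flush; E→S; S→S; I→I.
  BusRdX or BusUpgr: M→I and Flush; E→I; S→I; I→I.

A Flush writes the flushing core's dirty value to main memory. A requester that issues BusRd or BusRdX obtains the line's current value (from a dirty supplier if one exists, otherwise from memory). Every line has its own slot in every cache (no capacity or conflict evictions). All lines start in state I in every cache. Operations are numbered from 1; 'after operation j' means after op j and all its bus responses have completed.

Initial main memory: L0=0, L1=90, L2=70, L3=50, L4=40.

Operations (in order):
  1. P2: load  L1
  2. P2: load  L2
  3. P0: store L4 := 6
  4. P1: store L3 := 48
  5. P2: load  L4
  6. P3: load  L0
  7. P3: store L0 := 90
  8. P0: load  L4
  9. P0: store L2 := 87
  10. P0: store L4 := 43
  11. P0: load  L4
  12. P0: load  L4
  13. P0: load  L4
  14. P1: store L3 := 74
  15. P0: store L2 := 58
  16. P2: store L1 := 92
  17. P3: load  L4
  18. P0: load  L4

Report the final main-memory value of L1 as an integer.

[1] P2: load  L1 | P0:I, P1:I, P2:E(90), P3:I | bus: BusRd
[2] P2: load  L2 | P0:I, P1:I, P2:E(70), P3:I | bus: BusRd
[3] P0: store L4 := 6 | P0:M(6), P1:I, P2:I, P3:I | bus: BusRdX
[4] P1: store L3 := 48 | P0:I, P1:M(48), P2:I, P3:I | bus: BusRdX
[5] P2: load  L4 | P0:S(6), P1:I, P2:S(6), P3:I | bus: BusRd,Flush
[6] P3: load  L0 | P0:I, P1:I, P2:I, P3:E(0) | bus: BusRd
[7] P3: store L0 := 90 | P0:I, P1:I, P2:I, P3:M(90) | bus: none
[8] P0: load  L4 | P0:S(6), P1:I, P2:S(6), P3:I | bus: none
[9] P0: store L2 := 87 | P0:M(87), P1:I, P2:I, P3:I | bus: BusRdX
[10] P0: store L4 := 43 | P0:M(43), P1:I, P2:I, P3:I | bus: BusUpgr
[11] P0: load  L4 | P0:M(43), P1:I, P2:I, P3:I | bus: none
[12] P0: load  L4 | P0:M(43), P1:I, P2:I, P3:I | bus: none
[13] P0: load  L4 | P0:M(43), P1:I, P2:I, P3:I | bus: none
[14] P1: store L3 := 74 | P0:I, P1:M(74), P2:I, P3:I | bus: none
[15] P0: store L2 := 58 | P0:M(58), P1:I, P2:I, P3:I | bus: none
[16] P2: store L1 := 92 | P0:I, P1:I, P2:M(92), P3:I | bus: none
[17] P3: load  L4 | P0:S(43), P1:I, P2:I, P3:S(43) | bus: BusRd,Flush
[18] P0: load  L4 | P0:S(43), P1:I, P2:I, P3:S(43) | bus: none

memory[L1] = 90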